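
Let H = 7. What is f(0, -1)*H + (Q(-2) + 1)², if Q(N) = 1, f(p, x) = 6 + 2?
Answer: 60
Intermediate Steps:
f(p, x) = 8
f(0, -1)*H + (Q(-2) + 1)² = 8*7 + (1 + 1)² = 56 + 2² = 56 + 4 = 60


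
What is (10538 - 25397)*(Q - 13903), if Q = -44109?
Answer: 862000308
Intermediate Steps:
(10538 - 25397)*(Q - 13903) = (10538 - 25397)*(-44109 - 13903) = -14859*(-58012) = 862000308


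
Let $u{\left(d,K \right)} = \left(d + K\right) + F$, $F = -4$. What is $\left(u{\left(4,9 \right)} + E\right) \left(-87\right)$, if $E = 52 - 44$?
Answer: $-1479$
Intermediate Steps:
$E = 8$
$u{\left(d,K \right)} = -4 + K + d$ ($u{\left(d,K \right)} = \left(d + K\right) - 4 = \left(K + d\right) - 4 = -4 + K + d$)
$\left(u{\left(4,9 \right)} + E\right) \left(-87\right) = \left(\left(-4 + 9 + 4\right) + 8\right) \left(-87\right) = \left(9 + 8\right) \left(-87\right) = 17 \left(-87\right) = -1479$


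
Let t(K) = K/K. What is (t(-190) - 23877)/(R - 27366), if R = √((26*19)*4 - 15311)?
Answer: 217796872/249637097 + 23876*I*√13335/748911291 ≈ 0.87245 + 0.0036815*I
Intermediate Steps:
R = I*√13335 (R = √(494*4 - 15311) = √(1976 - 15311) = √(-13335) = I*√13335 ≈ 115.48*I)
t(K) = 1
(t(-190) - 23877)/(R - 27366) = (1 - 23877)/(I*√13335 - 27366) = -23876/(-27366 + I*√13335)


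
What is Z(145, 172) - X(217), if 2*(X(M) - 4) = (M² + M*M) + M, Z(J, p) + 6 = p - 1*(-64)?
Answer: -93943/2 ≈ -46972.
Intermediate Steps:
Z(J, p) = 58 + p (Z(J, p) = -6 + (p - 1*(-64)) = -6 + (p + 64) = -6 + (64 + p) = 58 + p)
X(M) = 4 + M² + M/2 (X(M) = 4 + ((M² + M*M) + M)/2 = 4 + ((M² + M²) + M)/2 = 4 + (2*M² + M)/2 = 4 + (M + 2*M²)/2 = 4 + (M² + M/2) = 4 + M² + M/2)
Z(145, 172) - X(217) = (58 + 172) - (4 + 217² + (½)*217) = 230 - (4 + 47089 + 217/2) = 230 - 1*94403/2 = 230 - 94403/2 = -93943/2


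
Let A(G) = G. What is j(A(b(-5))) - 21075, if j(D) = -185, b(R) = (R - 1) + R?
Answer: -21260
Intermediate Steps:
b(R) = -1 + 2*R (b(R) = (-1 + R) + R = -1 + 2*R)
j(A(b(-5))) - 21075 = -185 - 21075 = -21260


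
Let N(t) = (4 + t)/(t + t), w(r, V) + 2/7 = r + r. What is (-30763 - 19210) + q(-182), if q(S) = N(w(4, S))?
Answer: -2698501/54 ≈ -49972.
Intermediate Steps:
w(r, V) = -2/7 + 2*r (w(r, V) = -2/7 + (r + r) = -2/7 + 2*r)
N(t) = (4 + t)/(2*t) (N(t) = (4 + t)/((2*t)) = (4 + t)*(1/(2*t)) = (4 + t)/(2*t))
q(S) = 41/54 (q(S) = (4 + (-2/7 + 2*4))/(2*(-2/7 + 2*4)) = (4 + (-2/7 + 8))/(2*(-2/7 + 8)) = (4 + 54/7)/(2*(54/7)) = (1/2)*(7/54)*(82/7) = 41/54)
(-30763 - 19210) + q(-182) = (-30763 - 19210) + 41/54 = -49973 + 41/54 = -2698501/54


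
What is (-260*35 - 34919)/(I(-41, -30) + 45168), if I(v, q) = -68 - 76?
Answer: -219/224 ≈ -0.97768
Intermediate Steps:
I(v, q) = -144
(-260*35 - 34919)/(I(-41, -30) + 45168) = (-260*35 - 34919)/(-144 + 45168) = (-9100 - 34919)/45024 = -44019*1/45024 = -219/224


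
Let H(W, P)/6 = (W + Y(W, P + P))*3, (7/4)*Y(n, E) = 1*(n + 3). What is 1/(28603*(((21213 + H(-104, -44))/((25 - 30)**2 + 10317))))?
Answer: 72394/3664473345 ≈ 1.9756e-5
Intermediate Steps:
Y(n, E) = 12/7 + 4*n/7 (Y(n, E) = 4*(1*(n + 3))/7 = 4*(1*(3 + n))/7 = 4*(3 + n)/7 = 12/7 + 4*n/7)
H(W, P) = 216/7 + 198*W/7 (H(W, P) = 6*((W + (12/7 + 4*W/7))*3) = 6*((12/7 + 11*W/7)*3) = 6*(36/7 + 33*W/7) = 216/7 + 198*W/7)
1/(28603*(((21213 + H(-104, -44))/((25 - 30)**2 + 10317)))) = 1/(28603*(((21213 + (216/7 + (198/7)*(-104)))/((25 - 30)**2 + 10317)))) = 1/(28603*(((21213 + (216/7 - 20592/7))/((-5)**2 + 10317)))) = 1/(28603*(((21213 - 20376/7)/(25 + 10317)))) = 1/(28603*(((128115/7)/10342))) = 1/(28603*(((128115/7)*(1/10342)))) = 1/(28603*(128115/72394)) = (1/28603)*(72394/128115) = 72394/3664473345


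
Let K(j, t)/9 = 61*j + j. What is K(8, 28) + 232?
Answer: 4696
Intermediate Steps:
K(j, t) = 558*j (K(j, t) = 9*(61*j + j) = 9*(62*j) = 558*j)
K(8, 28) + 232 = 558*8 + 232 = 4464 + 232 = 4696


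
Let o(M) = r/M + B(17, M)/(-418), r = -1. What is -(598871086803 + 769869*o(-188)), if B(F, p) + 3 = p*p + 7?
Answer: -23528284850601369/39292 ≈ -5.9881e+11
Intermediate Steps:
B(F, p) = 4 + p**2 (B(F, p) = -3 + (p*p + 7) = -3 + (p**2 + 7) = -3 + (7 + p**2) = 4 + p**2)
o(M) = -2/209 - 1/M - M**2/418 (o(M) = -1/M + (4 + M**2)/(-418) = -1/M + (4 + M**2)*(-1/418) = -1/M + (-2/209 - M**2/418) = -2/209 - 1/M - M**2/418)
-(598871086803 + 769869*o(-188)) = -(112587765088833/188 + 769869*(-4 - 1*(-188)**2)/418) = -(112587765088833/188 + 769869*(-4 - 1*35344)/418) = -(112587765088833/188 + 769869*(-4 - 35344)/418) = -769869/(1/(777887 + (1/418)*(-1/188)*(-418 - 188*(-35348)))) = -769869/(1/(777887 + (1/418)*(-1/188)*(-418 + 6645424))) = -769869/(1/(777887 + (1/418)*(-1/188)*6645006)) = -769869/(1/(777887 - 3322503/39292)) = -769869/(1/(30561413501/39292)) = -769869/39292/30561413501 = -769869*30561413501/39292 = -23528284850601369/39292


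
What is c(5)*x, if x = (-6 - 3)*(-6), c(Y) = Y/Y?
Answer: 54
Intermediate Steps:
c(Y) = 1
x = 54 (x = -9*(-6) = 54)
c(5)*x = 1*54 = 54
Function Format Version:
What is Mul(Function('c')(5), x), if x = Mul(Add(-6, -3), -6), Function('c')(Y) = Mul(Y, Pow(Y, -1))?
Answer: 54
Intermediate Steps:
Function('c')(Y) = 1
x = 54 (x = Mul(-9, -6) = 54)
Mul(Function('c')(5), x) = Mul(1, 54) = 54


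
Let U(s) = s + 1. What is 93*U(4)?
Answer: 465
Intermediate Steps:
U(s) = 1 + s
93*U(4) = 93*(1 + 4) = 93*5 = 465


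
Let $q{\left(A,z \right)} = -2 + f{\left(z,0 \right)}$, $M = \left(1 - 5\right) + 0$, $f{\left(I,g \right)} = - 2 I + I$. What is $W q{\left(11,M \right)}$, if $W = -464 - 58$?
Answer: $-1044$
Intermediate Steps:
$f{\left(I,g \right)} = - I$
$M = -4$ ($M = -4 + 0 = -4$)
$W = -522$ ($W = -464 - 58 = -522$)
$q{\left(A,z \right)} = -2 - z$
$W q{\left(11,M \right)} = - 522 \left(-2 - -4\right) = - 522 \left(-2 + 4\right) = \left(-522\right) 2 = -1044$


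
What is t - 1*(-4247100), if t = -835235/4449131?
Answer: 18895903434865/4449131 ≈ 4.2471e+6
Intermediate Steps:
t = -835235/4449131 (t = -835235*1/4449131 = -835235/4449131 ≈ -0.18773)
t - 1*(-4247100) = -835235/4449131 - 1*(-4247100) = -835235/4449131 + 4247100 = 18895903434865/4449131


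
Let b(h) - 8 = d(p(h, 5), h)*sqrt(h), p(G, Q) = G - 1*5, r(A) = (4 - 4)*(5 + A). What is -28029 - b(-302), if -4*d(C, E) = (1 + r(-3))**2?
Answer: -28037 + I*sqrt(302)/4 ≈ -28037.0 + 4.3445*I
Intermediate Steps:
r(A) = 0 (r(A) = 0*(5 + A) = 0)
p(G, Q) = -5 + G (p(G, Q) = G - 5 = -5 + G)
d(C, E) = -1/4 (d(C, E) = -(1 + 0)**2/4 = -1/4*1**2 = -1/4*1 = -1/4)
b(h) = 8 - sqrt(h)/4
-28029 - b(-302) = -28029 - (8 - I*sqrt(302)/4) = -28029 + (-8 + I*sqrt(302)/4) = -28037 + I*sqrt(302)/4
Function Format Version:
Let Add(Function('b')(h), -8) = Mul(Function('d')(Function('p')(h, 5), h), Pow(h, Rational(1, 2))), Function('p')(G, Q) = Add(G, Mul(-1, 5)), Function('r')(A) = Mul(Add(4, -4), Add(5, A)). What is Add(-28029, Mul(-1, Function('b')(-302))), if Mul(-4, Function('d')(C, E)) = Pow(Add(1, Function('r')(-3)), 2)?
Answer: Add(-28037, Mul(Rational(1, 4), I, Pow(302, Rational(1, 2)))) ≈ Add(-28037., Mul(4.3445, I))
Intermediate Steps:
Function('r')(A) = 0 (Function('r')(A) = Mul(0, Add(5, A)) = 0)
Function('p')(G, Q) = Add(-5, G) (Function('p')(G, Q) = Add(G, -5) = Add(-5, G))
Function('d')(C, E) = Rational(-1, 4) (Function('d')(C, E) = Mul(Rational(-1, 4), Pow(Add(1, 0), 2)) = Mul(Rational(-1, 4), Pow(1, 2)) = Mul(Rational(-1, 4), 1) = Rational(-1, 4))
Function('b')(h) = Add(8, Mul(Rational(-1, 4), Pow(h, Rational(1, 2))))
Add(-28029, Mul(-1, Function('b')(-302))) = Add(-28029, Mul(-1, Add(8, Mul(Rational(-1, 4), Pow(-302, Rational(1, 2)))))) = Add(-28029, Mul(-1, Add(8, Mul(Rational(-1, 4), Mul(I, Pow(302, Rational(1, 2))))))) = Add(-28029, Mul(-1, Add(8, Mul(Rational(-1, 4), I, Pow(302, Rational(1, 2)))))) = Add(-28029, Add(-8, Mul(Rational(1, 4), I, Pow(302, Rational(1, 2))))) = Add(-28037, Mul(Rational(1, 4), I, Pow(302, Rational(1, 2))))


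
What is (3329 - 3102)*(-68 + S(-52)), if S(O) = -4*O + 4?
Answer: 32688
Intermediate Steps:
S(O) = 4 - 4*O
(3329 - 3102)*(-68 + S(-52)) = (3329 - 3102)*(-68 + (4 - 4*(-52))) = 227*(-68 + (4 + 208)) = 227*(-68 + 212) = 227*144 = 32688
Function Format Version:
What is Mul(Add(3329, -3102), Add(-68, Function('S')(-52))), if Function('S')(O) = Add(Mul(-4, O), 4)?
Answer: 32688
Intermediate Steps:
Function('S')(O) = Add(4, Mul(-4, O))
Mul(Add(3329, -3102), Add(-68, Function('S')(-52))) = Mul(Add(3329, -3102), Add(-68, Add(4, Mul(-4, -52)))) = Mul(227, Add(-68, Add(4, 208))) = Mul(227, Add(-68, 212)) = Mul(227, 144) = 32688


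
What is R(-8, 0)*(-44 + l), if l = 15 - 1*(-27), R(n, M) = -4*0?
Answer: 0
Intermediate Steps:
R(n, M) = 0
l = 42 (l = 15 + 27 = 42)
R(-8, 0)*(-44 + l) = 0*(-44 + 42) = 0*(-2) = 0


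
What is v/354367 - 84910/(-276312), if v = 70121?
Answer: 24732287861/48957927252 ≈ 0.50517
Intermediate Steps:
v/354367 - 84910/(-276312) = 70121/354367 - 84910/(-276312) = 70121*(1/354367) - 84910*(-1/276312) = 70121/354367 + 42455/138156 = 24732287861/48957927252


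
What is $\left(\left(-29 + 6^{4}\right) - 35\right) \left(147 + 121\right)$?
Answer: $330176$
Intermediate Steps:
$\left(\left(-29 + 6^{4}\right) - 35\right) \left(147 + 121\right) = \left(\left(-29 + 1296\right) - 35\right) 268 = \left(1267 - 35\right) 268 = 1232 \cdot 268 = 330176$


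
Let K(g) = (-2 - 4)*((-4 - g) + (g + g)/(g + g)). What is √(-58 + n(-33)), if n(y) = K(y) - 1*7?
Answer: 7*I*√5 ≈ 15.652*I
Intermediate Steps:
K(g) = 18 + 6*g (K(g) = -6*((-4 - g) + (2*g)/((2*g))) = -6*((-4 - g) + (2*g)*(1/(2*g))) = -6*((-4 - g) + 1) = -6*(-3 - g) = 18 + 6*g)
n(y) = 11 + 6*y (n(y) = (18 + 6*y) - 1*7 = (18 + 6*y) - 7 = 11 + 6*y)
√(-58 + n(-33)) = √(-58 + (11 + 6*(-33))) = √(-58 + (11 - 198)) = √(-58 - 187) = √(-245) = 7*I*√5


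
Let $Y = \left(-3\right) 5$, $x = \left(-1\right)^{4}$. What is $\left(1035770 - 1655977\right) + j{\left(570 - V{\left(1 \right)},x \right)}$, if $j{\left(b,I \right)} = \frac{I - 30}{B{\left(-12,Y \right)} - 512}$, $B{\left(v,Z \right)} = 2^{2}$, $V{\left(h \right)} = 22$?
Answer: $- \frac{315065127}{508} \approx -6.2021 \cdot 10^{5}$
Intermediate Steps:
$x = 1$
$Y = -15$
$B{\left(v,Z \right)} = 4$
$j{\left(b,I \right)} = \frac{15}{254} - \frac{I}{508}$ ($j{\left(b,I \right)} = \frac{I - 30}{4 - 512} = \frac{-30 + I}{-508} = \left(-30 + I\right) \left(- \frac{1}{508}\right) = \frac{15}{254} - \frac{I}{508}$)
$\left(1035770 - 1655977\right) + j{\left(570 - V{\left(1 \right)},x \right)} = \left(1035770 - 1655977\right) + \left(\frac{15}{254} - \frac{1}{508}\right) = -620207 + \left(\frac{15}{254} - \frac{1}{508}\right) = -620207 + \frac{29}{508} = - \frac{315065127}{508}$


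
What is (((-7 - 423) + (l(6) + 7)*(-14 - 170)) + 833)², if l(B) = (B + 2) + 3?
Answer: 8462281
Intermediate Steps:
l(B) = 5 + B (l(B) = (2 + B) + 3 = 5 + B)
(((-7 - 423) + (l(6) + 7)*(-14 - 170)) + 833)² = (((-7 - 423) + ((5 + 6) + 7)*(-14 - 170)) + 833)² = ((-430 + (11 + 7)*(-184)) + 833)² = ((-430 + 18*(-184)) + 833)² = ((-430 - 3312) + 833)² = (-3742 + 833)² = (-2909)² = 8462281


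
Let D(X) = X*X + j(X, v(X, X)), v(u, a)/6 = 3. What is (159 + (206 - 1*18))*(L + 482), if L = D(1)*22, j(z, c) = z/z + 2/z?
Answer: 197790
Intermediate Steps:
v(u, a) = 18 (v(u, a) = 6*3 = 18)
j(z, c) = 1 + 2/z
D(X) = X² + (2 + X)/X (D(X) = X*X + (2 + X)/X = X² + (2 + X)/X)
L = 88 (L = ((2 + 1 + 1³)/1)*22 = (1*(2 + 1 + 1))*22 = (1*4)*22 = 4*22 = 88)
(159 + (206 - 1*18))*(L + 482) = (159 + (206 - 1*18))*(88 + 482) = (159 + (206 - 18))*570 = (159 + 188)*570 = 347*570 = 197790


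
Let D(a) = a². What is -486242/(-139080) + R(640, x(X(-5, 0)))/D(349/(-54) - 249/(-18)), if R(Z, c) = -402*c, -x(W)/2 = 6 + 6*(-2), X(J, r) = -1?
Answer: -234923205119/2753853540 ≈ -85.307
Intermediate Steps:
x(W) = 12 (x(W) = -2*(6 + 6*(-2)) = -2*(6 - 12) = -2*(-6) = 12)
-486242/(-139080) + R(640, x(X(-5, 0)))/D(349/(-54) - 249/(-18)) = -486242/(-139080) + (-402*12)/((349/(-54) - 249/(-18))²) = -486242*(-1/139080) - 4824/(349*(-1/54) - 249*(-1/18))² = 243121/69540 - 4824/(-349/54 + 83/6)² = 243121/69540 - 4824/((199/27)²) = 243121/69540 - 4824/39601/729 = 243121/69540 - 4824*729/39601 = 243121/69540 - 3516696/39601 = -234923205119/2753853540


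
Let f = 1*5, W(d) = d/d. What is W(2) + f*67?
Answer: 336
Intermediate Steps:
W(d) = 1
f = 5
W(2) + f*67 = 1 + 5*67 = 1 + 335 = 336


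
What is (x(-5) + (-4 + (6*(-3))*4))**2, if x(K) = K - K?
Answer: 5776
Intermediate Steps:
x(K) = 0
(x(-5) + (-4 + (6*(-3))*4))**2 = (0 + (-4 + (6*(-3))*4))**2 = (0 + (-4 - 18*4))**2 = (0 + (-4 - 72))**2 = (0 - 76)**2 = (-76)**2 = 5776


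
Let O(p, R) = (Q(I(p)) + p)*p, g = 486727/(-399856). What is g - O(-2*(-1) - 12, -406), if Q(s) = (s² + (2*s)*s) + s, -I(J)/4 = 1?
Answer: 135464313/399856 ≈ 338.78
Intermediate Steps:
g = -486727/399856 (g = 486727*(-1/399856) = -486727/399856 ≈ -1.2173)
I(J) = -4 (I(J) = -4*1 = -4)
Q(s) = s + 3*s² (Q(s) = (s² + 2*s²) + s = 3*s² + s = s + 3*s²)
O(p, R) = p*(44 + p) (O(p, R) = (-4*(1 + 3*(-4)) + p)*p = (-4*(1 - 12) + p)*p = (-4*(-11) + p)*p = (44 + p)*p = p*(44 + p))
g - O(-2*(-1) - 12, -406) = -486727/399856 - (-2*(-1) - 12)*(44 + (-2*(-1) - 12)) = -486727/399856 - (2 - 12)*(44 + (2 - 12)) = -486727/399856 - (-10)*(44 - 10) = -486727/399856 - (-10)*34 = -486727/399856 - 1*(-340) = -486727/399856 + 340 = 135464313/399856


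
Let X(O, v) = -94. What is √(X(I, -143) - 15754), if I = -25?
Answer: 2*I*√3962 ≈ 125.89*I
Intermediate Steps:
√(X(I, -143) - 15754) = √(-94 - 15754) = √(-15848) = 2*I*√3962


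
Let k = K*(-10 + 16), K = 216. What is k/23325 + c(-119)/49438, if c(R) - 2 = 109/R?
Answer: 2542511679/45741273550 ≈ 0.055585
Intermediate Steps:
c(R) = 2 + 109/R
k = 1296 (k = 216*(-10 + 16) = 216*6 = 1296)
k/23325 + c(-119)/49438 = 1296/23325 + (2 + 109/(-119))/49438 = 1296*(1/23325) + (2 + 109*(-1/119))*(1/49438) = 432/7775 + (2 - 109/119)*(1/49438) = 432/7775 + (129/119)*(1/49438) = 432/7775 + 129/5883122 = 2542511679/45741273550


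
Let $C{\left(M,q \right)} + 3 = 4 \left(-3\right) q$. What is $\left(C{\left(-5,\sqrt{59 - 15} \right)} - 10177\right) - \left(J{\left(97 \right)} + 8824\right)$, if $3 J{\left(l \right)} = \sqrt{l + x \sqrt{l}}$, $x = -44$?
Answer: $-19004 - 24 \sqrt{11} - \frac{\sqrt{97 - 44 \sqrt{97}}}{3} \approx -19084.0 - 6.1133 i$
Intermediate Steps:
$C{\left(M,q \right)} = -3 - 12 q$ ($C{\left(M,q \right)} = -3 + 4 \left(-3\right) q = -3 - 12 q$)
$J{\left(l \right)} = \frac{\sqrt{l - 44 \sqrt{l}}}{3}$
$\left(C{\left(-5,\sqrt{59 - 15} \right)} - 10177\right) - \left(J{\left(97 \right)} + 8824\right) = \left(\left(-3 - 12 \sqrt{59 - 15}\right) - 10177\right) - \left(\frac{\sqrt{97 - 44 \sqrt{97}}}{3} + 8824\right) = \left(\left(-3 - 12 \sqrt{44}\right) - 10177\right) - \left(8824 + \frac{\sqrt{97 - 44 \sqrt{97}}}{3}\right) = \left(\left(-3 - 12 \cdot 2 \sqrt{11}\right) - 10177\right) - \left(8824 + \frac{\sqrt{97 - 44 \sqrt{97}}}{3}\right) = \left(\left(-3 - 24 \sqrt{11}\right) - 10177\right) - \left(8824 + \frac{\sqrt{97 - 44 \sqrt{97}}}{3}\right) = \left(-10180 - 24 \sqrt{11}\right) - \left(8824 + \frac{\sqrt{97 - 44 \sqrt{97}}}{3}\right) = -19004 - 24 \sqrt{11} - \frac{\sqrt{97 - 44 \sqrt{97}}}{3}$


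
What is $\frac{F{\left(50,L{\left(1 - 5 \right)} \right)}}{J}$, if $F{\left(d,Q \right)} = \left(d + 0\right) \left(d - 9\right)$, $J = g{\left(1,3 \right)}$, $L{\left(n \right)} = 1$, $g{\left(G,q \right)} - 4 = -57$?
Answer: $- \frac{2050}{53} \approx -38.679$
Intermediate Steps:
$g{\left(G,q \right)} = -53$ ($g{\left(G,q \right)} = 4 - 57 = -53$)
$J = -53$
$F{\left(d,Q \right)} = d \left(-9 + d\right)$
$\frac{F{\left(50,L{\left(1 - 5 \right)} \right)}}{J} = \frac{50 \left(-9 + 50\right)}{-53} = 50 \cdot 41 \left(- \frac{1}{53}\right) = 2050 \left(- \frac{1}{53}\right) = - \frac{2050}{53}$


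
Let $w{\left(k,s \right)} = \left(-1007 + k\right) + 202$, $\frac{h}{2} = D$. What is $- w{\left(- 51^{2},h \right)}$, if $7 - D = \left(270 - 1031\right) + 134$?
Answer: $3406$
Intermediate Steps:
$D = 634$ ($D = 7 - \left(\left(270 - 1031\right) + 134\right) = 7 - \left(-761 + 134\right) = 7 - -627 = 7 + 627 = 634$)
$h = 1268$ ($h = 2 \cdot 634 = 1268$)
$w{\left(k,s \right)} = -805 + k$
$- w{\left(- 51^{2},h \right)} = - (-805 - 51^{2}) = - (-805 - 2601) = \left(-1\right) \left(-3406\right) = 3406$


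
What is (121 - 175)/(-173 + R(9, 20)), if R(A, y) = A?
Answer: 27/82 ≈ 0.32927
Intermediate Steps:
(121 - 175)/(-173 + R(9, 20)) = (121 - 175)/(-173 + 9) = -54/(-164) = -54*(-1/164) = 27/82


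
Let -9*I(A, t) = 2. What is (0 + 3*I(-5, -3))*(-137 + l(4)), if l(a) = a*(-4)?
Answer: 102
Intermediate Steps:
I(A, t) = -2/9 (I(A, t) = -⅑*2 = -2/9)
l(a) = -4*a
(0 + 3*I(-5, -3))*(-137 + l(4)) = (0 + 3*(-2/9))*(-137 - 4*4) = (0 - ⅔)*(-137 - 16) = -⅔*(-153) = 102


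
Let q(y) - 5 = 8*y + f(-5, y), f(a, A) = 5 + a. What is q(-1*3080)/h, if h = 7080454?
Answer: -24635/7080454 ≈ -0.0034793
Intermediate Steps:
q(y) = 5 + 8*y (q(y) = 5 + (8*y + (5 - 5)) = 5 + (8*y + 0) = 5 + 8*y)
q(-1*3080)/h = (5 + 8*(-1*3080))/7080454 = (5 + 8*(-3080))*(1/7080454) = (5 - 24640)*(1/7080454) = -24635*1/7080454 = -24635/7080454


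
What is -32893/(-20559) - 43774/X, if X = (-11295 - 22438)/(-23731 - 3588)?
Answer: -3512087906555/99073821 ≈ -35449.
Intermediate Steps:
X = 33733/27319 (X = -33733/(-27319) = -33733*(-1/27319) = 33733/27319 ≈ 1.2348)
-32893/(-20559) - 43774/X = -32893/(-20559) - 43774/33733/27319 = -32893*(-1/20559) - 43774*27319/33733 = 4699/2937 - 1195861906/33733 = -3512087906555/99073821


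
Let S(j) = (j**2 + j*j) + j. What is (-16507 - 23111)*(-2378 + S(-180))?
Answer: -2465903556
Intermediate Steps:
S(j) = j + 2*j**2 (S(j) = (j**2 + j**2) + j = 2*j**2 + j = j + 2*j**2)
(-16507 - 23111)*(-2378 + S(-180)) = (-16507 - 23111)*(-2378 - 180*(1 + 2*(-180))) = -39618*(-2378 - 180*(1 - 360)) = -39618*(-2378 - 180*(-359)) = -39618*(-2378 + 64620) = -39618*62242 = -2465903556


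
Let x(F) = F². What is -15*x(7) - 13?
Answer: -748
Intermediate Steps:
-15*x(7) - 13 = -15*7² - 13 = -15*49 - 13 = -735 - 13 = -748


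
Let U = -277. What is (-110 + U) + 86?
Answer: -301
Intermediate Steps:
(-110 + U) + 86 = (-110 - 277) + 86 = -387 + 86 = -301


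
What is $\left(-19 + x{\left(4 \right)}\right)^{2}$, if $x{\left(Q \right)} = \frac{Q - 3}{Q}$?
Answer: $\frac{5625}{16} \approx 351.56$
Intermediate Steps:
$x{\left(Q \right)} = \frac{-3 + Q}{Q}$
$\left(-19 + x{\left(4 \right)}\right)^{2} = \left(-19 + \frac{-3 + 4}{4}\right)^{2} = \left(-19 + \frac{1}{4} \cdot 1\right)^{2} = \left(-19 + \frac{1}{4}\right)^{2} = \left(- \frac{75}{4}\right)^{2} = \frac{5625}{16}$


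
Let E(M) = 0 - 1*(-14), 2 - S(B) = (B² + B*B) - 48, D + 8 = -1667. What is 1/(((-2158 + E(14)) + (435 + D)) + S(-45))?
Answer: -1/7384 ≈ -0.00013543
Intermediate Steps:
D = -1675 (D = -8 - 1667 = -1675)
S(B) = 50 - 2*B² (S(B) = 2 - ((B² + B*B) - 48) = 2 - ((B² + B²) - 48) = 2 - (2*B² - 48) = 2 - (-48 + 2*B²) = 2 + (48 - 2*B²) = 50 - 2*B²)
E(M) = 14 (E(M) = 0 + 14 = 14)
1/(((-2158 + E(14)) + (435 + D)) + S(-45)) = 1/(((-2158 + 14) + (435 - 1675)) + (50 - 2*(-45)²)) = 1/((-2144 - 1240) + (50 - 2*2025)) = 1/(-3384 + (50 - 4050)) = 1/(-3384 - 4000) = 1/(-7384) = -1/7384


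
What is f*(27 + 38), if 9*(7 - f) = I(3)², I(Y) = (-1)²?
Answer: 4030/9 ≈ 447.78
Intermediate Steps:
I(Y) = 1
f = 62/9 (f = 7 - ⅑*1² = 7 - ⅑*1 = 7 - ⅑ = 62/9 ≈ 6.8889)
f*(27 + 38) = 62*(27 + 38)/9 = (62/9)*65 = 4030/9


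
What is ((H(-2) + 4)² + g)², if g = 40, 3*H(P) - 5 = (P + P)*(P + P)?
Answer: 25921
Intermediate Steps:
H(P) = 5/3 + 4*P²/3 (H(P) = 5/3 + ((P + P)*(P + P))/3 = 5/3 + ((2*P)*(2*P))/3 = 5/3 + (4*P²)/3 = 5/3 + 4*P²/3)
((H(-2) + 4)² + g)² = (((5/3 + (4/3)*(-2)²) + 4)² + 40)² = (((5/3 + (4/3)*4) + 4)² + 40)² = (((5/3 + 16/3) + 4)² + 40)² = ((7 + 4)² + 40)² = (11² + 40)² = (121 + 40)² = 161² = 25921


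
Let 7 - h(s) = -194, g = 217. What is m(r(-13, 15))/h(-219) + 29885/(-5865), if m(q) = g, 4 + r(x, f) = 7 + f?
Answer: -105204/26197 ≈ -4.0159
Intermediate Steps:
r(x, f) = 3 + f (r(x, f) = -4 + (7 + f) = 3 + f)
h(s) = 201 (h(s) = 7 - 1*(-194) = 7 + 194 = 201)
m(q) = 217
m(r(-13, 15))/h(-219) + 29885/(-5865) = 217/201 + 29885/(-5865) = 217*(1/201) + 29885*(-1/5865) = 217/201 - 5977/1173 = -105204/26197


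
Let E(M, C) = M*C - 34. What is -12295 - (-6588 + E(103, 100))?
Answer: -15973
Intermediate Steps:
E(M, C) = -34 + C*M (E(M, C) = C*M - 34 = -34 + C*M)
-12295 - (-6588 + E(103, 100)) = -12295 - (-6588 + (-34 + 100*103)) = -12295 - (-6588 + (-34 + 10300)) = -12295 - (-6588 + 10266) = -12295 - 1*3678 = -12295 - 3678 = -15973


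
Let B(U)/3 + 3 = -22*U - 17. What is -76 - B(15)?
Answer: 974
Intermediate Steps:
B(U) = -60 - 66*U (B(U) = -9 + 3*(-22*U - 17) = -9 + 3*(-17 - 22*U) = -9 + (-51 - 66*U) = -60 - 66*U)
-76 - B(15) = -76 - (-60 - 66*15) = -76 - (-60 - 990) = -76 - 1*(-1050) = -76 + 1050 = 974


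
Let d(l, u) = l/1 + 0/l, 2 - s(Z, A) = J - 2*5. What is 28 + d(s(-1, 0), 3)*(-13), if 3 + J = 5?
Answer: -102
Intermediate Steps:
J = 2 (J = -3 + 5 = 2)
s(Z, A) = 10 (s(Z, A) = 2 - (2 - 2*5) = 2 - (2 - 10) = 2 - 1*(-8) = 2 + 8 = 10)
d(l, u) = l (d(l, u) = l*1 + 0 = l + 0 = l)
28 + d(s(-1, 0), 3)*(-13) = 28 + 10*(-13) = 28 - 130 = -102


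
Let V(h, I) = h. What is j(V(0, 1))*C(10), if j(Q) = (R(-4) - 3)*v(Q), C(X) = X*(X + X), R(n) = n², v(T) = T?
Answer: 0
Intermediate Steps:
C(X) = 2*X² (C(X) = X*(2*X) = 2*X²)
j(Q) = 13*Q (j(Q) = ((-4)² - 3)*Q = (16 - 3)*Q = 13*Q)
j(V(0, 1))*C(10) = (13*0)*(2*10²) = 0*(2*100) = 0*200 = 0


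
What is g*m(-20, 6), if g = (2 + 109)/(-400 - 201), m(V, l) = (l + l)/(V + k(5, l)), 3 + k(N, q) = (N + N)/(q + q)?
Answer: 7992/79933 ≈ 0.099984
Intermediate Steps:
k(N, q) = -3 + N/q (k(N, q) = -3 + (N + N)/(q + q) = -3 + (2*N)/((2*q)) = -3 + (2*N)*(1/(2*q)) = -3 + N/q)
m(V, l) = 2*l/(-3 + V + 5/l) (m(V, l) = (l + l)/(V + (-3 + 5/l)) = (2*l)/(-3 + V + 5/l) = 2*l/(-3 + V + 5/l))
g = -111/601 (g = 111/(-601) = 111*(-1/601) = -111/601 ≈ -0.18469)
g*m(-20, 6) = -222*6²/(601*(5 + 6*(-3 - 20))) = -222*36/(601*(5 + 6*(-23))) = -222*36/(601*(5 - 138)) = -222*36/(601*(-133)) = -222*36*(-1)/(601*133) = -111/601*(-72/133) = 7992/79933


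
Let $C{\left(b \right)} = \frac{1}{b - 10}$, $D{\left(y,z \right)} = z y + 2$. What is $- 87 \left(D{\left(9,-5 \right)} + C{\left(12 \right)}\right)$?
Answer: $\frac{7395}{2} \approx 3697.5$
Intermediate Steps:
$D{\left(y,z \right)} = 2 + y z$ ($D{\left(y,z \right)} = y z + 2 = 2 + y z$)
$C{\left(b \right)} = \frac{1}{-10 + b}$
$- 87 \left(D{\left(9,-5 \right)} + C{\left(12 \right)}\right) = - 87 \left(\left(2 + 9 \left(-5\right)\right) + \frac{1}{-10 + 12}\right) = - 87 \left(\left(2 - 45\right) + \frac{1}{2}\right) = - 87 \left(-43 + \frac{1}{2}\right) = \left(-87\right) \left(- \frac{85}{2}\right) = \frac{7395}{2}$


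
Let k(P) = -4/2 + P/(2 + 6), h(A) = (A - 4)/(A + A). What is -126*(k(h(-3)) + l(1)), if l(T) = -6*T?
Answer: 7917/8 ≈ 989.63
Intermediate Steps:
h(A) = (-4 + A)/(2*A) (h(A) = (-4 + A)/((2*A)) = (-4 + A)*(1/(2*A)) = (-4 + A)/(2*A))
k(P) = -2 + P/8 (k(P) = -4*½ + P/8 = -2 + P*(⅛) = -2 + P/8)
-126*(k(h(-3)) + l(1)) = -126*((-2 + ((½)*(-4 - 3)/(-3))/8) - 6*1) = -126*((-2 + ((½)*(-⅓)*(-7))/8) - 6) = -126*((-2 + (⅛)*(7/6)) - 6) = -126*((-2 + 7/48) - 6) = -126*(-89/48 - 6) = -126*(-377/48) = 7917/8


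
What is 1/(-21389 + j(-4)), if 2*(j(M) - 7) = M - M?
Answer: -1/21382 ≈ -4.6768e-5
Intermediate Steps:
j(M) = 7 (j(M) = 7 + (M - M)/2 = 7 + (1/2)*0 = 7 + 0 = 7)
1/(-21389 + j(-4)) = 1/(-21389 + 7) = 1/(-21382) = -1/21382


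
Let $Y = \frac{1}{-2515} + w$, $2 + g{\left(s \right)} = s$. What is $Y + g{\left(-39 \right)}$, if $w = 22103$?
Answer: $\frac{55485929}{2515} \approx 22062.0$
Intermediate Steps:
$g{\left(s \right)} = -2 + s$
$Y = \frac{55589044}{2515}$ ($Y = \frac{1}{-2515} + 22103 = - \frac{1}{2515} + 22103 = \frac{55589044}{2515} \approx 22103.0$)
$Y + g{\left(-39 \right)} = \frac{55589044}{2515} - 41 = \frac{55485929}{2515}$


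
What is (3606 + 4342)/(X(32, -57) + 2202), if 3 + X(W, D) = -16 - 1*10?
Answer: 7948/2173 ≈ 3.6576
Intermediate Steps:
X(W, D) = -29 (X(W, D) = -3 + (-16 - 1*10) = -3 + (-16 - 10) = -3 - 26 = -29)
(3606 + 4342)/(X(32, -57) + 2202) = (3606 + 4342)/(-29 + 2202) = 7948/2173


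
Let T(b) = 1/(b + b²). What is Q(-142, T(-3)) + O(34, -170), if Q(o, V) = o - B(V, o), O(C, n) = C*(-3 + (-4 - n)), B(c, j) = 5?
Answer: 5395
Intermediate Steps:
O(C, n) = C*(-7 - n)
Q(o, V) = -5 + o (Q(o, V) = o - 1*5 = o - 5 = -5 + o)
Q(-142, T(-3)) + O(34, -170) = (-5 - 142) - 1*34*(7 - 170) = -147 - 1*34*(-163) = -147 + 5542 = 5395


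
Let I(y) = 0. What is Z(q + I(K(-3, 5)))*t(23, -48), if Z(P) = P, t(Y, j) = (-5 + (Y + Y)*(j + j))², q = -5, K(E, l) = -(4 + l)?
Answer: -97726205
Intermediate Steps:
K(E, l) = -4 - l
t(Y, j) = (-5 + 4*Y*j)² (t(Y, j) = (-5 + (2*Y)*(2*j))² = (-5 + 4*Y*j)²)
Z(q + I(K(-3, 5)))*t(23, -48) = (-5 + 0)*(-5 + 4*23*(-48))² = -5*(-5 - 4416)² = -5*(-4421)² = -5*19545241 = -97726205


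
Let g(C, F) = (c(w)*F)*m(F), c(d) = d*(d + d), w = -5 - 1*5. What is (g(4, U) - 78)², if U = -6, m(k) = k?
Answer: 50722884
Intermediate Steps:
w = -10 (w = -5 - 5 = -10)
c(d) = 2*d² (c(d) = d*(2*d) = 2*d²)
g(C, F) = 200*F² (g(C, F) = ((2*(-10)²)*F)*F = ((2*100)*F)*F = (200*F)*F = 200*F²)
(g(4, U) - 78)² = (200*(-6)² - 78)² = (200*36 - 78)² = (7200 - 78)² = 7122² = 50722884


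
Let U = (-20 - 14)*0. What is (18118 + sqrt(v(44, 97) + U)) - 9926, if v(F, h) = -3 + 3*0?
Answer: 8192 + I*sqrt(3) ≈ 8192.0 + 1.732*I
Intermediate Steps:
v(F, h) = -3 (v(F, h) = -3 + 0 = -3)
U = 0 (U = -34*0 = 0)
(18118 + sqrt(v(44, 97) + U)) - 9926 = (18118 + sqrt(-3 + 0)) - 9926 = (18118 + sqrt(-3)) - 9926 = (18118 + I*sqrt(3)) - 9926 = 8192 + I*sqrt(3)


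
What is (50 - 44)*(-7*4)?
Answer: -168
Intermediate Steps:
(50 - 44)*(-7*4) = 6*(-28) = -168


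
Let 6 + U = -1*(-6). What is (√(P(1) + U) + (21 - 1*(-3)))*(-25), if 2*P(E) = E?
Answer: -600 - 25*√2/2 ≈ -617.68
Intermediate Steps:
P(E) = E/2
U = 0 (U = -6 - 1*(-6) = -6 + 6 = 0)
(√(P(1) + U) + (21 - 1*(-3)))*(-25) = (√((½)*1 + 0) + (21 - 1*(-3)))*(-25) = (√(½ + 0) + (21 + 3))*(-25) = (√(½) + 24)*(-25) = (√2/2 + 24)*(-25) = (24 + √2/2)*(-25) = -600 - 25*√2/2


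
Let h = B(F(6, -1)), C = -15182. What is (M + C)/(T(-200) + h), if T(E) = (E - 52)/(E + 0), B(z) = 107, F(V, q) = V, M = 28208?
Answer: 651300/5413 ≈ 120.32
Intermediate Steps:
h = 107
T(E) = (-52 + E)/E
(M + C)/(T(-200) + h) = (28208 - 15182)/((-52 - 200)/(-200) + 107) = 13026/(-1/200*(-252) + 107) = 13026/(63/50 + 107) = 13026/(5413/50) = 13026*(50/5413) = 651300/5413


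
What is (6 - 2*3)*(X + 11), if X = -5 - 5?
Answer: 0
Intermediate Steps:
X = -10
(6 - 2*3)*(X + 11) = (6 - 2*3)*(-10 + 11) = (6 - 6)*1 = 0*1 = 0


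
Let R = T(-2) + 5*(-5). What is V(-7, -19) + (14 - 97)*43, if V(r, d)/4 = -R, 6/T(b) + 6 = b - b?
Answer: -3465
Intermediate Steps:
T(b) = -1 (T(b) = 6/(-6 + (b - b)) = 6/(-6 + 0) = 6/(-6) = 6*(-1/6) = -1)
R = -26 (R = -1 + 5*(-5) = -1 - 25 = -26)
V(r, d) = 104 (V(r, d) = 4*(-1*(-26)) = 4*26 = 104)
V(-7, -19) + (14 - 97)*43 = 104 + (14 - 97)*43 = 104 - 83*43 = 104 - 3569 = -3465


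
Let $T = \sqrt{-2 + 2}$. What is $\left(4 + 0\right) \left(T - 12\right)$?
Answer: $-48$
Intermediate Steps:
$T = 0$ ($T = \sqrt{0} = 0$)
$\left(4 + 0\right) \left(T - 12\right) = \left(4 + 0\right) \left(0 - 12\right) = 4 \left(-12\right) = -48$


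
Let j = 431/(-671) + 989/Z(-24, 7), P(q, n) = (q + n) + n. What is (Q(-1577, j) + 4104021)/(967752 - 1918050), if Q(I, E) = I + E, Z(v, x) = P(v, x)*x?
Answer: -192691100891/44635497060 ≈ -4.3170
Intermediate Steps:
P(q, n) = q + 2*n (P(q, n) = (n + q) + n = q + 2*n)
Z(v, x) = x*(v + 2*x) (Z(v, x) = (v + 2*x)*x = x*(v + 2*x))
j = -693789/46970 (j = 431/(-671) + 989/((7*(-24 + 2*7))) = 431*(-1/671) + 989/((7*(-24 + 14))) = -431/671 + 989/((7*(-10))) = -431/671 + 989/(-70) = -431/671 + 989*(-1/70) = -431/671 - 989/70 = -693789/46970 ≈ -14.771)
Q(I, E) = E + I
(Q(-1577, j) + 4104021)/(967752 - 1918050) = ((-693789/46970 - 1577) + 4104021)/(967752 - 1918050) = (-74765479/46970 + 4104021)/(-950298) = (192691100891/46970)*(-1/950298) = -192691100891/44635497060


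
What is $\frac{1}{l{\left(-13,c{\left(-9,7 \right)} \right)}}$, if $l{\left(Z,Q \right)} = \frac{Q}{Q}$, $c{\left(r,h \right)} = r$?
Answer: $1$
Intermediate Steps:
$l{\left(Z,Q \right)} = 1$
$\frac{1}{l{\left(-13,c{\left(-9,7 \right)} \right)}} = 1^{-1} = 1$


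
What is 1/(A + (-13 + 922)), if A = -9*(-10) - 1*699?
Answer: 1/300 ≈ 0.0033333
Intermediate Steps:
A = -609 (A = 90 - 699 = -609)
1/(A + (-13 + 922)) = 1/(-609 + (-13 + 922)) = 1/(-609 + 909) = 1/300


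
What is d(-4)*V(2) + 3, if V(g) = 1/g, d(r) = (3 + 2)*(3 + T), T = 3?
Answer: 18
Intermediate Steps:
d(r) = 30 (d(r) = (3 + 2)*(3 + 3) = 5*6 = 30)
d(-4)*V(2) + 3 = 30/2 + 3 = 30*(½) + 3 = 15 + 3 = 18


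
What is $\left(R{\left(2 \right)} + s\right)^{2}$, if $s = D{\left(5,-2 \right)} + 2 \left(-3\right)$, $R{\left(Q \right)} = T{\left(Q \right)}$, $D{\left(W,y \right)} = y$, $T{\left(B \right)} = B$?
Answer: $36$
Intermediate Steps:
$R{\left(Q \right)} = Q$
$s = -8$ ($s = -2 + 2 \left(-3\right) = -2 - 6 = -8$)
$\left(R{\left(2 \right)} + s\right)^{2} = \left(2 - 8\right)^{2} = \left(-6\right)^{2} = 36$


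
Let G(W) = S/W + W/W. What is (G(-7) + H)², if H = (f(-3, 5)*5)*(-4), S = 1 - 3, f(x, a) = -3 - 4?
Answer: 978121/49 ≈ 19962.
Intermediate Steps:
f(x, a) = -7
S = -2
H = 140 (H = -7*5*(-4) = -35*(-4) = 140)
G(W) = 1 - 2/W (G(W) = -2/W + W/W = -2/W + 1 = 1 - 2/W)
(G(-7) + H)² = ((-2 - 7)/(-7) + 140)² = (-⅐*(-9) + 140)² = (9/7 + 140)² = (989/7)² = 978121/49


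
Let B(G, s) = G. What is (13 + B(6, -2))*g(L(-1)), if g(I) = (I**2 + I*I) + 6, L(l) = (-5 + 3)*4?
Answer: 2546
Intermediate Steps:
L(l) = -8 (L(l) = -2*4 = -8)
g(I) = 6 + 2*I**2 (g(I) = (I**2 + I**2) + 6 = 2*I**2 + 6 = 6 + 2*I**2)
(13 + B(6, -2))*g(L(-1)) = (13 + 6)*(6 + 2*(-8)**2) = 19*(6 + 2*64) = 19*(6 + 128) = 19*134 = 2546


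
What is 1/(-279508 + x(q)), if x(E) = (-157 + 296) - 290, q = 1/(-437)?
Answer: -1/279659 ≈ -3.5758e-6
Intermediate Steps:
q = -1/437 ≈ -0.0022883
x(E) = -151 (x(E) = 139 - 290 = -151)
1/(-279508 + x(q)) = 1/(-279508 - 151) = 1/(-279659) = -1/279659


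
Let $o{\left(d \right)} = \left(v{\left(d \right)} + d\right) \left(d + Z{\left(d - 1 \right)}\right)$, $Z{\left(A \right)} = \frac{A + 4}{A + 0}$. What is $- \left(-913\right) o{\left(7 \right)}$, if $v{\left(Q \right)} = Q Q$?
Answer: $\frac{1329328}{3} \approx 4.4311 \cdot 10^{5}$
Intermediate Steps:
$v{\left(Q \right)} = Q^{2}$
$Z{\left(A \right)} = \frac{4 + A}{A}$
$o{\left(d \right)} = \left(d + d^{2}\right) \left(d + \frac{3 + d}{-1 + d}\right)$ ($o{\left(d \right)} = \left(d^{2} + d\right) \left(d + \frac{4 + \left(d - 1\right)}{d - 1}\right) = \left(d + d^{2}\right) \left(d + \frac{4 + \left(-1 + d\right)}{-1 + d}\right) = \left(d + d^{2}\right) \left(d + \frac{3 + d}{-1 + d}\right)$)
$- \left(-913\right) o{\left(7 \right)} = - \left(-913\right) \frac{7 \left(3 + 7^{2} + 7^{3} + 3 \cdot 7\right)}{-1 + 7} = - \left(-913\right) \frac{7 \left(3 + 49 + 343 + 21\right)}{6} = - \left(-913\right) 7 \cdot \frac{1}{6} \cdot 416 = - \frac{\left(-913\right) 1456}{3} = \left(-1\right) \left(- \frac{1329328}{3}\right) = \frac{1329328}{3}$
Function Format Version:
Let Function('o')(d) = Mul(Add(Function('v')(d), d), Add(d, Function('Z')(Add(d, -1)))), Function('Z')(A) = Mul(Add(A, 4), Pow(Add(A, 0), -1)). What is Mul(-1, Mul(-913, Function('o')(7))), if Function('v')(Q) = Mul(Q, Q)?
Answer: Rational(1329328, 3) ≈ 4.4311e+5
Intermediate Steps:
Function('v')(Q) = Pow(Q, 2)
Function('Z')(A) = Mul(Pow(A, -1), Add(4, A)) (Function('Z')(A) = Mul(Add(4, A), Pow(A, -1)) = Mul(Pow(A, -1), Add(4, A)))
Function('o')(d) = Mul(Add(d, Pow(d, 2)), Add(d, Mul(Pow(Add(-1, d), -1), Add(3, d)))) (Function('o')(d) = Mul(Add(Pow(d, 2), d), Add(d, Mul(Pow(Add(d, -1), -1), Add(4, Add(d, -1))))) = Mul(Add(d, Pow(d, 2)), Add(d, Mul(Pow(Add(-1, d), -1), Add(4, Add(-1, d))))) = Mul(Add(d, Pow(d, 2)), Add(d, Mul(Pow(Add(-1, d), -1), Add(3, d)))))
Mul(-1, Mul(-913, Function('o')(7))) = Mul(-1, Mul(-913, Mul(7, Pow(Add(-1, 7), -1), Add(3, Pow(7, 2), Pow(7, 3), Mul(3, 7))))) = Mul(-1, Mul(-913, Mul(7, Pow(6, -1), Add(3, 49, 343, 21)))) = Mul(-1, Mul(-913, Mul(7, Rational(1, 6), 416))) = Mul(-1, Mul(-913, Rational(1456, 3))) = Mul(-1, Rational(-1329328, 3)) = Rational(1329328, 3)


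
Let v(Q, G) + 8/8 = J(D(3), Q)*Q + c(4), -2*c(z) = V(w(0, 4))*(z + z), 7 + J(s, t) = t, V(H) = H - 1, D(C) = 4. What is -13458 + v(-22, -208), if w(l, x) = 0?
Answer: -12817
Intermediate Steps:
V(H) = -1 + H
J(s, t) = -7 + t
c(z) = z (c(z) = -(-1 + 0)*(z + z)/2 = -(-1)*2*z/2 = -(-1)*z = z)
v(Q, G) = 3 + Q*(-7 + Q) (v(Q, G) = -1 + ((-7 + Q)*Q + 4) = -1 + (Q*(-7 + Q) + 4) = -1 + (4 + Q*(-7 + Q)) = 3 + Q*(-7 + Q))
-13458 + v(-22, -208) = -13458 + (3 - 22*(-7 - 22)) = -13458 + (3 - 22*(-29)) = -13458 + (3 + 638) = -13458 + 641 = -12817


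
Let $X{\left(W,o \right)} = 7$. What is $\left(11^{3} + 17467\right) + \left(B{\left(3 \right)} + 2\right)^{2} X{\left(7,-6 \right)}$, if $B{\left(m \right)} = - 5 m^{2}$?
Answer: $31741$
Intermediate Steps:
$\left(11^{3} + 17467\right) + \left(B{\left(3 \right)} + 2\right)^{2} X{\left(7,-6 \right)} = \left(11^{3} + 17467\right) + \left(- 5 \cdot 3^{2} + 2\right)^{2} \cdot 7 = \left(1331 + 17467\right) + \left(\left(-5\right) 9 + 2\right)^{2} \cdot 7 = 18798 + \left(-45 + 2\right)^{2} \cdot 7 = 18798 + \left(-43\right)^{2} \cdot 7 = 18798 + 1849 \cdot 7 = 18798 + 12943 = 31741$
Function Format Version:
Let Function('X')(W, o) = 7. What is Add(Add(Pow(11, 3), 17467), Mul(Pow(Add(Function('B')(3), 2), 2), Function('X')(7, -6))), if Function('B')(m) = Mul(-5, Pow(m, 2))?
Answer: 31741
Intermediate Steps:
Add(Add(Pow(11, 3), 17467), Mul(Pow(Add(Function('B')(3), 2), 2), Function('X')(7, -6))) = Add(Add(Pow(11, 3), 17467), Mul(Pow(Add(Mul(-5, Pow(3, 2)), 2), 2), 7)) = Add(Add(1331, 17467), Mul(Pow(Add(Mul(-5, 9), 2), 2), 7)) = Add(18798, Mul(Pow(Add(-45, 2), 2), 7)) = Add(18798, Mul(Pow(-43, 2), 7)) = Add(18798, Mul(1849, 7)) = Add(18798, 12943) = 31741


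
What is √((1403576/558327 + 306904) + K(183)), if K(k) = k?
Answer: 5*√3829148761278687/558327 ≈ 554.16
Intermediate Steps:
√((1403576/558327 + 306904) + K(183)) = √((1403576/558327 + 306904) + 183) = √(171354193184/558327 + 183) = √(171456367025/558327) = 5*√3829148761278687/558327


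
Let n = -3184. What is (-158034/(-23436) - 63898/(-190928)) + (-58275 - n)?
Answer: -10269912098927/186441192 ≈ -55084.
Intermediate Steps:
(-158034/(-23436) - 63898/(-190928)) + (-58275 - n) = (-158034/(-23436) - 63898/(-190928)) + (-58275 - 1*(-3184)) = (-158034*(-1/23436) - 63898*(-1/190928)) + (-58275 + 3184) = (26339/3906 + 31949/95464) - 55091 = 1319609545/186441192 - 55091 = -10269912098927/186441192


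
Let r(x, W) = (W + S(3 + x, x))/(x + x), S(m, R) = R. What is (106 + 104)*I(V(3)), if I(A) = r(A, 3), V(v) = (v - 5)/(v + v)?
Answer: -840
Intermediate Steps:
V(v) = (-5 + v)/(2*v) (V(v) = (-5 + v)/((2*v)) = (-5 + v)*(1/(2*v)) = (-5 + v)/(2*v))
r(x, W) = (W + x)/(2*x) (r(x, W) = (W + x)/(x + x) = (W + x)/((2*x)) = (W + x)*(1/(2*x)) = (W + x)/(2*x))
I(A) = (3 + A)/(2*A)
(106 + 104)*I(V(3)) = (106 + 104)*((3 + (1/2)*(-5 + 3)/3)/(2*(((1/2)*(-5 + 3)/3)))) = 210*((3 + (1/2)*(1/3)*(-2))/(2*(((1/2)*(1/3)*(-2))))) = 210*((3 - 1/3)/(2*(-1/3))) = 210*((1/2)*(-3)*(8/3)) = 210*(-4) = -840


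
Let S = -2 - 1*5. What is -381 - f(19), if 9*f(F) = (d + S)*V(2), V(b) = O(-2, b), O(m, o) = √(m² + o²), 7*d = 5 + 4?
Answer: -381 + 80*√2/63 ≈ -379.20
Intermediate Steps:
S = -7 (S = -2 - 5 = -7)
d = 9/7 (d = (5 + 4)/7 = (⅐)*9 = 9/7 ≈ 1.2857)
V(b) = √(4 + b²) (V(b) = √((-2)² + b²) = √(4 + b²))
f(F) = -80*√2/63 (f(F) = ((9/7 - 7)*√(4 + 2²))/9 = (-40*√(4 + 4)/7)/9 = (-80*√2/7)/9 = -80*√2/63)
-381 - f(19) = -381 - (-80)*√2/63 = -381 + 80*√2/63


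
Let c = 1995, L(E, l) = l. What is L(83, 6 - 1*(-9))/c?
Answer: 1/133 ≈ 0.0075188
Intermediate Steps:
L(83, 6 - 1*(-9))/c = (6 - 1*(-9))/1995 = (6 + 9)*(1/1995) = 15*(1/1995) = 1/133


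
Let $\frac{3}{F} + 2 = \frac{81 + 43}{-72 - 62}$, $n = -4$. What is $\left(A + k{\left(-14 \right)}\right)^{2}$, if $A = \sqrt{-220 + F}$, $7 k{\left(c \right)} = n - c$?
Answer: $\frac{\left(20 + i \sqrt{43321}\right)^{2}}{196} \approx -218.98 + 42.477 i$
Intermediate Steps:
$k{\left(c \right)} = - \frac{4}{7} - \frac{c}{7}$ ($k{\left(c \right)} = \frac{-4 - c}{7} = - \frac{4}{7} - \frac{c}{7}$)
$F = - \frac{201}{196}$ ($F = \frac{3}{-2 + \frac{81 + 43}{-72 - 62}} = \frac{3}{-2 + \frac{124}{-134}} = \frac{3}{-2 + 124 \left(- \frac{1}{134}\right)} = \frac{3}{-2 - \frac{62}{67}} = \frac{3}{- \frac{196}{67}} = 3 \left(- \frac{67}{196}\right) = - \frac{201}{196} \approx -1.0255$)
$A = \frac{i \sqrt{43321}}{14}$ ($A = \sqrt{-220 - \frac{201}{196}} = \sqrt{- \frac{43321}{196}} = \frac{i \sqrt{43321}}{14} \approx 14.867 i$)
$\left(A + k{\left(-14 \right)}\right)^{2} = \left(\frac{i \sqrt{43321}}{14} - - \frac{10}{7}\right)^{2} = \left(\frac{i \sqrt{43321}}{14} + \left(- \frac{4}{7} + 2\right)\right)^{2} = \left(\frac{i \sqrt{43321}}{14} + \frac{10}{7}\right)^{2} = \left(\frac{10}{7} + \frac{i \sqrt{43321}}{14}\right)^{2}$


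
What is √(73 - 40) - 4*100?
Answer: -400 + √33 ≈ -394.26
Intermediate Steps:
√(73 - 40) - 4*100 = √33 - 400 = -400 + √33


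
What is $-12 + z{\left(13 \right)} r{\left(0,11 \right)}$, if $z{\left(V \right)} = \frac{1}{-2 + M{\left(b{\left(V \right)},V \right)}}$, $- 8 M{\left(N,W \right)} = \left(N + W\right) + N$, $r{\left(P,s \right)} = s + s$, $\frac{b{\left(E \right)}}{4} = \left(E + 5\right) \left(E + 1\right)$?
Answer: $- \frac{24716}{2045} \approx -12.086$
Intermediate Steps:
$b{\left(E \right)} = 4 \left(1 + E\right) \left(5 + E\right)$ ($b{\left(E \right)} = 4 \left(E + 5\right) \left(E + 1\right) = 4 \left(5 + E\right) \left(1 + E\right) = 4 \left(1 + E\right) \left(5 + E\right)$)
$r{\left(P,s \right)} = 2 s$
$M{\left(N,W \right)} = - \frac{N}{4} - \frac{W}{8}$ ($M{\left(N,W \right)} = - \frac{\left(N + W\right) + N}{8} = - \frac{W + 2 N}{8} = - \frac{N}{4} - \frac{W}{8}$)
$z{\left(V \right)} = \frac{1}{-7 - V^{2} - \frac{49 V}{8}}$ ($z{\left(V \right)} = \frac{1}{-2 - \left(\frac{20 + 4 V^{2} + 24 V}{4} + \frac{V}{8}\right)} = \frac{1}{-2 - \left(5 + V^{2} + \frac{49 V}{8}\right)} = \frac{1}{-7 - V^{2} - \frac{49 V}{8}}$)
$-12 + z{\left(13 \right)} r{\left(0,11 \right)} = -12 + - \frac{8}{56 + 8 \cdot 13^{2} + 49 \cdot 13} \cdot 2 \cdot 11 = -12 + - \frac{8}{56 + 8 \cdot 169 + 637} \cdot 22 = -12 + - \frac{8}{56 + 1352 + 637} \cdot 22 = -12 + - \frac{8}{2045} \cdot 22 = -12 + \left(-8\right) \frac{1}{2045} \cdot 22 = -12 - \frac{176}{2045} = - \frac{24716}{2045}$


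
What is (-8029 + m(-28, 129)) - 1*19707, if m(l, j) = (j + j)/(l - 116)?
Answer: -665707/24 ≈ -27738.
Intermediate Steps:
m(l, j) = 2*j/(-116 + l) (m(l, j) = (2*j)/(-116 + l) = 2*j/(-116 + l))
(-8029 + m(-28, 129)) - 1*19707 = (-8029 + 2*129/(-116 - 28)) - 1*19707 = (-8029 + 2*129/(-144)) - 19707 = (-8029 + 2*129*(-1/144)) - 19707 = (-8029 - 43/24) - 19707 = -192739/24 - 19707 = -665707/24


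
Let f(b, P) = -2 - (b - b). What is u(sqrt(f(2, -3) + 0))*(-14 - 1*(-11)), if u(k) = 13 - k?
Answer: -39 + 3*I*sqrt(2) ≈ -39.0 + 4.2426*I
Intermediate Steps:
f(b, P) = -2 (f(b, P) = -2 - 1*0 = -2 + 0 = -2)
u(sqrt(f(2, -3) + 0))*(-14 - 1*(-11)) = (13 - sqrt(-2 + 0))*(-14 - 1*(-11)) = (13 - sqrt(-2))*(-14 + 11) = (13 - I*sqrt(2))*(-3) = -39 + 3*I*sqrt(2)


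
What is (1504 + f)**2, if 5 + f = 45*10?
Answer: 3798601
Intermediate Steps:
f = 445 (f = -5 + 45*10 = -5 + 450 = 445)
(1504 + f)**2 = (1504 + 445)**2 = 1949**2 = 3798601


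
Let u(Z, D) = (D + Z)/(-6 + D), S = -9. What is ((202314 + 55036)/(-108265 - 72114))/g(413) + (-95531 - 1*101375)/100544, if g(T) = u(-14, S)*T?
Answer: -168885413660813/86137056322912 ≈ -1.9607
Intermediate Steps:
u(Z, D) = (D + Z)/(-6 + D)
g(T) = 23*T/15 (g(T) = ((-9 - 14)/(-6 - 9))*T = (-23/(-15))*T = (-1/15*(-23))*T = 23*T/15)
((202314 + 55036)/(-108265 - 72114))/g(413) + (-95531 - 1*101375)/100544 = ((202314 + 55036)/(-108265 - 72114))/(((23/15)*413)) + (-95531 - 1*101375)/100544 = (257350/(-180379))/(9499/15) + (-95531 - 101375)*(1/100544) = (257350*(-1/180379))*(15/9499) - 196906*1/100544 = -257350/180379*15/9499 - 98453/50272 = -3860250/1713420121 - 98453/50272 = -168885413660813/86137056322912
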